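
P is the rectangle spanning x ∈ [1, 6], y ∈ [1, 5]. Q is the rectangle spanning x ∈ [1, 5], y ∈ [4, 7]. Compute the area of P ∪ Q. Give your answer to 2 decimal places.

By inclusion–exclusion:
Individual areas: |P| = 20, |Q| = 12.
|P∩Q|: x∈[1,5], y∈[4,5] → 4·1 = 4.
|P ∪ Q| = 32 − 4 = 28.00.

28.00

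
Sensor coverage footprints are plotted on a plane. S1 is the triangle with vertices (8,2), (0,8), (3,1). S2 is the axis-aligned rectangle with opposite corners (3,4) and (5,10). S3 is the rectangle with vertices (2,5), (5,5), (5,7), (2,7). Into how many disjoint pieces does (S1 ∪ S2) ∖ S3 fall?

2

(S1 ∪ S2) ∖ S3 splits into 2 disjoint pieces (area 17.875, area 6).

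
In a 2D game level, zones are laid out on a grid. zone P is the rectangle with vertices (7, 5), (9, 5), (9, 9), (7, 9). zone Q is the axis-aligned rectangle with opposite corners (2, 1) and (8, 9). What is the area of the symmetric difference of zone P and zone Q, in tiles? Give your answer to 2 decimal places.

48.00

|zone P∩zone Q|: x∈[7,8], y∈[5,9] → 1·4 = 4.
|zone P △ zone Q| = |zone P| + |zone Q| − 2·|zone P∩zone Q| = 8 + 48 − 8 = 48.00.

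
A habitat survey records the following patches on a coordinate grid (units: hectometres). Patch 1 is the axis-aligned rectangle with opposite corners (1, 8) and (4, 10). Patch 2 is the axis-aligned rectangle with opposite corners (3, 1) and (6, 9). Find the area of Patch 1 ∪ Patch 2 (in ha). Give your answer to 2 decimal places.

29.00

By inclusion–exclusion:
Individual areas: |Patch 1| = 6, |Patch 2| = 24.
|Patch 1∩Patch 2|: x∈[3,4], y∈[8,9] → 1·1 = 1.
|Patch 1 ∪ Patch 2| = 30 − 1 = 29.00.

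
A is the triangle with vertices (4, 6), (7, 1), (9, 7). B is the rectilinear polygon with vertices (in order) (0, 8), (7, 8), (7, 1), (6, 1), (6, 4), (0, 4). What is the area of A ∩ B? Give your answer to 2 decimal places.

7.87

The intersection is the polygon with vertices (4,6), (7,6.6), (7,1), (6,2.667), (6,4), (5.2,4).
By the shoelace formula its area is 7.87.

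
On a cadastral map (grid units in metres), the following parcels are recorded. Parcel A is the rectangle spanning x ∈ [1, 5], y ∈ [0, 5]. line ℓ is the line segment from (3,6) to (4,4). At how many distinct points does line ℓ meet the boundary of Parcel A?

1

The segment meets the boundary at (3.5,5).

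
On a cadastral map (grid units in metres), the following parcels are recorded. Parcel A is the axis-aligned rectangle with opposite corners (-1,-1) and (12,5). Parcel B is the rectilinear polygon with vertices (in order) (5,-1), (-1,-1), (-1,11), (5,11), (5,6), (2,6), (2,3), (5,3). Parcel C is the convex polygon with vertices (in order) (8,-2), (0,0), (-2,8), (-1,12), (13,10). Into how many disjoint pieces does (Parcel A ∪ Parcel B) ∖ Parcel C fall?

2

(Parcel A ∪ Parcel B) ∖ Parcel C splits into 2 disjoint pieces (area 14, area 5).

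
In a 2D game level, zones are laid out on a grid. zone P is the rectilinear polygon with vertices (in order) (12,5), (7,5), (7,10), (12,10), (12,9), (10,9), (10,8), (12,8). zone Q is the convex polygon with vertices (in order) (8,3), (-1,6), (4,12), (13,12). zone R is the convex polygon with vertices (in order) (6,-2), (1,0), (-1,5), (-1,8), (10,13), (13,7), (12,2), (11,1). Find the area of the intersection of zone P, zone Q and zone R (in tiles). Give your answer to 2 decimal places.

16.37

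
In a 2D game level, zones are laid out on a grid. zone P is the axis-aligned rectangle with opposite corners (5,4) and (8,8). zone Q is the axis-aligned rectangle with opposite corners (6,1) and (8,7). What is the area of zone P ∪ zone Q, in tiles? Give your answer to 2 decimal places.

By inclusion–exclusion:
Individual areas: |zone P| = 12, |zone Q| = 12.
|zone P∩zone Q|: x∈[6,8], y∈[4,7] → 2·3 = 6.
|zone P ∪ zone Q| = 24 − 6 = 18.00.

18.00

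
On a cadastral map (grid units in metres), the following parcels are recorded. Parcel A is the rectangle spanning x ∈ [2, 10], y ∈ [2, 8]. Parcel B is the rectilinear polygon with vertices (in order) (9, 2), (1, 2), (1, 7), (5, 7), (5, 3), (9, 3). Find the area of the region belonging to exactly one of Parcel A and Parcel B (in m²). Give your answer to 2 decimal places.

|Parcel A| = 48, |Parcel B| = 24, |Parcel A∩Parcel B| = 19.
|Parcel A △ Parcel B| = |Parcel A| + |Parcel B| − 2·|Parcel A∩Parcel B| = 48 + 24 − 38 = 34.00.

34.00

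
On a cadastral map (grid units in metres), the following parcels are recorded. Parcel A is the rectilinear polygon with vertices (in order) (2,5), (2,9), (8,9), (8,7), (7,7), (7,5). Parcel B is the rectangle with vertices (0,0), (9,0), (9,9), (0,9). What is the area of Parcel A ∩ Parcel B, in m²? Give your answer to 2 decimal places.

22.00

The intersection is the polygon with vertices (2,9), (8,9), (8,7), (7,7), (7,5), (2,5).
By the shoelace formula its area is 22.00.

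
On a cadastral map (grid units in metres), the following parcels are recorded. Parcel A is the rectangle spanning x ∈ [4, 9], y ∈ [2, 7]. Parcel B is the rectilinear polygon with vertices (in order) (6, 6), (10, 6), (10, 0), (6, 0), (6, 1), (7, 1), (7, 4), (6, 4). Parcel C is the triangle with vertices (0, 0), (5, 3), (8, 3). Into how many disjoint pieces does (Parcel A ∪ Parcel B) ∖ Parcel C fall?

1

(Parcel A ∪ Parcel B) ∖ Parcel C is a single connected region.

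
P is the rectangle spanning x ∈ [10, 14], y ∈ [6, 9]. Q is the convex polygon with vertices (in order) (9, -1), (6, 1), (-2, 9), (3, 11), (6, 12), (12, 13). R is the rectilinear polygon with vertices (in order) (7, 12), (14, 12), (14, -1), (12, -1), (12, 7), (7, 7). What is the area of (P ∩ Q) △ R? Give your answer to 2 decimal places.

|P ∩ Q| = 2.4643.
|(P ∩ Q) ∩ R| = 1.8571.
|(P ∩ Q) △ R| = 2.4643 + 51 − 3.7143 = 49.75.

49.75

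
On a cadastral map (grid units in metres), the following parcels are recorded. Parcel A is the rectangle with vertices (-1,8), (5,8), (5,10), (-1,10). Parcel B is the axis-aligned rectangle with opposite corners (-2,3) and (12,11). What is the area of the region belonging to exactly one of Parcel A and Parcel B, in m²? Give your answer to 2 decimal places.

100.00

|Parcel A∩Parcel B|: x∈[-1,5], y∈[8,10] → 6·2 = 12.
|Parcel A △ Parcel B| = |Parcel A| + |Parcel B| − 2·|Parcel A∩Parcel B| = 12 + 112 − 24 = 100.00.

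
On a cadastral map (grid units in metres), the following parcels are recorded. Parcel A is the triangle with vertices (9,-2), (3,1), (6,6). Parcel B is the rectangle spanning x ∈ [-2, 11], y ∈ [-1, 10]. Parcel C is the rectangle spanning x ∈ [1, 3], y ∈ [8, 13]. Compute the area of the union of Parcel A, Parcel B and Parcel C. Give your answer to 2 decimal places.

149.81

By inclusion–exclusion:
Individual areas: |Parcel A| = 19.5, |Parcel B| = 143, |Parcel C| = 10.
|Parcel A∩Parcel B| = 18.6875.
|Parcel A∩Parcel C| = 0.
|Parcel B∩Parcel C|: x∈[1,3], y∈[8,10] → 2·2 = 4.
|Parcel A∩Parcel B∩Parcel C| = 0.
|Parcel A ∪ Parcel B ∪ Parcel C| = 172.5 − 22.6875 + 0 = 149.81.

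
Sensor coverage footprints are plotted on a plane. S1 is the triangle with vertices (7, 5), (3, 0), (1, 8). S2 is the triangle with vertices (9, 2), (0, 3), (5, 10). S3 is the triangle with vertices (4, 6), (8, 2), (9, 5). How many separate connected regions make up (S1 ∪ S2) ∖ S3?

2

(S1 ∪ S2) ∖ S3 splits into 2 disjoint pieces (area 32.7996, area 0.5464).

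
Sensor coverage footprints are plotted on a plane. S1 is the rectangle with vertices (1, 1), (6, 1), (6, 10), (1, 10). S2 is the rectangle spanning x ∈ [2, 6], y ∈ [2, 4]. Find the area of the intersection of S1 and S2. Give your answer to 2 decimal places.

|S1∩S2|: x∈[2,6], y∈[2,4] → 4·2 = 8.

8.00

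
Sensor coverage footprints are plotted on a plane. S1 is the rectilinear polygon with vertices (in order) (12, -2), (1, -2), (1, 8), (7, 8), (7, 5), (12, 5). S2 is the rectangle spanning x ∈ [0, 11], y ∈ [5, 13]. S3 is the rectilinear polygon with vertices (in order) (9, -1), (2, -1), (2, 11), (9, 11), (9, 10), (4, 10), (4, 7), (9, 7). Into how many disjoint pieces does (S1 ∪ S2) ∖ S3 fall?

1

(S1 ∪ S2) ∖ S3 is a single connected region.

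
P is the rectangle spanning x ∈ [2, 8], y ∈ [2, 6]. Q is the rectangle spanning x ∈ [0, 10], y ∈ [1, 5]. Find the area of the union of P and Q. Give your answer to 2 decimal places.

By inclusion–exclusion:
Individual areas: |P| = 24, |Q| = 40.
|P∩Q|: x∈[2,8], y∈[2,5] → 6·3 = 18.
|P ∪ Q| = 64 − 18 = 46.00.

46.00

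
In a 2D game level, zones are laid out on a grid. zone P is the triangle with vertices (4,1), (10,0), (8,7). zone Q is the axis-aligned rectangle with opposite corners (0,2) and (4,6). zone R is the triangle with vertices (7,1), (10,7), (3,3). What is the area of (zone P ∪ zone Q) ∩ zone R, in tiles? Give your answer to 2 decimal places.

|zone P ∪ zone Q| = 36.
|(zone P ∪ zone Q) ∩ zone R| = 10.44.

10.44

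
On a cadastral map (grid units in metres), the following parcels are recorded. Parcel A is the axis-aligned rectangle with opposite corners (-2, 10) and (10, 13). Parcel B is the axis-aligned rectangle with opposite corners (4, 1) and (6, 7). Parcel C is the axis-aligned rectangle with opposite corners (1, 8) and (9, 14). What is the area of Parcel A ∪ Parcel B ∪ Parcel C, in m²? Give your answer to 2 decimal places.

By inclusion–exclusion:
Individual areas: |Parcel A| = 36, |Parcel B| = 12, |Parcel C| = 48.
|Parcel A∩Parcel B| = 0 (no overlap).
|Parcel A∩Parcel C|: x∈[1,9], y∈[10,13] → 8·3 = 24.
|Parcel B∩Parcel C| = 0 (no overlap).
|Parcel A∩Parcel B∩Parcel C| = 0.
|Parcel A ∪ Parcel B ∪ Parcel C| = 96 − 24 + 0 = 72.00.

72.00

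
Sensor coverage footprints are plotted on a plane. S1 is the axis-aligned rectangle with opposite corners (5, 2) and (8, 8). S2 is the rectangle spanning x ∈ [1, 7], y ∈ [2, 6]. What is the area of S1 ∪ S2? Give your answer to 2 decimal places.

By inclusion–exclusion:
Individual areas: |S1| = 18, |S2| = 24.
|S1∩S2|: x∈[5,7], y∈[2,6] → 2·4 = 8.
|S1 ∪ S2| = 42 − 8 = 34.00.

34.00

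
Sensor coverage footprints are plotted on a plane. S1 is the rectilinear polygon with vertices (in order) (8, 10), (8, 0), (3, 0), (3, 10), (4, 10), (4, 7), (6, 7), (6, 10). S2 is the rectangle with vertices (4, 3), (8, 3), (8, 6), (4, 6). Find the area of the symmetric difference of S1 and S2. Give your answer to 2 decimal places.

32.00

|S1| = 44, |S2| = 12, |S1∩S2| = 12.
|S1 △ S2| = |S1| + |S2| − 2·|S1∩S2| = 44 + 12 − 24 = 32.00.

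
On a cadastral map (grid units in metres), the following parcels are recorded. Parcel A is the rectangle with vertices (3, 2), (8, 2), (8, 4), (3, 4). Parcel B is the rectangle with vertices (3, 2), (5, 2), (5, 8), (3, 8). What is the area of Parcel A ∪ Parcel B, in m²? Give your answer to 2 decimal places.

18.00

By inclusion–exclusion:
Individual areas: |Parcel A| = 10, |Parcel B| = 12.
|Parcel A∩Parcel B|: x∈[3,5], y∈[2,4] → 2·2 = 4.
|Parcel A ∪ Parcel B| = 22 − 4 = 18.00.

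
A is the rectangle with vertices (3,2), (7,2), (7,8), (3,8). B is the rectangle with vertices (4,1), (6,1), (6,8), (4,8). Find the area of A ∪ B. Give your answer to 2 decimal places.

By inclusion–exclusion:
Individual areas: |A| = 24, |B| = 14.
|A∩B|: x∈[4,6], y∈[2,8] → 2·6 = 12.
|A ∪ B| = 38 − 12 = 26.00.

26.00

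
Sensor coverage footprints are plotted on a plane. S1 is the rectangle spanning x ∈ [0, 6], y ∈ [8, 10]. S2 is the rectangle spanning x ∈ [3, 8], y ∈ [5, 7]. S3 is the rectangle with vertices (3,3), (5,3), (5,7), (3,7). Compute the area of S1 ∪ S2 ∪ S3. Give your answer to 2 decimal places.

By inclusion–exclusion:
Individual areas: |S1| = 12, |S2| = 10, |S3| = 8.
|S1∩S2| = 0 (no overlap).
|S1∩S3| = 0 (no overlap).
|S2∩S3|: x∈[3,5], y∈[5,7] → 2·2 = 4.
|S1∩S2∩S3| = 0.
|S1 ∪ S2 ∪ S3| = 30 − 4 + 0 = 26.00.

26.00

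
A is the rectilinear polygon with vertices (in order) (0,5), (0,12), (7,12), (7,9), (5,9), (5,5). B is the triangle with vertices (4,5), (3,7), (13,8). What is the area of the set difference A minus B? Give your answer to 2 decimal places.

|A| = 41, |A∩B| = 3.0333.
|A ∖ B| = |A| − |A∩B| = 41 − 3.0333 = 37.97.

37.97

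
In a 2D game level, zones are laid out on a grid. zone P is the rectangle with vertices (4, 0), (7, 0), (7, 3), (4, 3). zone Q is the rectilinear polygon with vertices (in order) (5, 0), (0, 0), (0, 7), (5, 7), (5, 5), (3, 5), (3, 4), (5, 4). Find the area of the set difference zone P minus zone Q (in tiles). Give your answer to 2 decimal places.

|zone P| = 9, |zone P∩zone Q| = 3.
|zone P ∖ zone Q| = |zone P| − |zone P∩zone Q| = 9 − 3 = 6.00.

6.00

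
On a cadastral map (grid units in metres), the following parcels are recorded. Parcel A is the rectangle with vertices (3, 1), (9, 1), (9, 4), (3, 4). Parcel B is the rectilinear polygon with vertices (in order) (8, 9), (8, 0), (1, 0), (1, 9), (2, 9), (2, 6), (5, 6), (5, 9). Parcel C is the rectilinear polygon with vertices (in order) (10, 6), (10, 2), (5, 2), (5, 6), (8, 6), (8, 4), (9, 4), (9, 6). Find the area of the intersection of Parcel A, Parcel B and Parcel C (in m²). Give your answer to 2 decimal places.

6.00

The intersection is the polygon with vertices (8,4), (8,2), (5,2), (5,4).
By the shoelace formula its area is 6.00.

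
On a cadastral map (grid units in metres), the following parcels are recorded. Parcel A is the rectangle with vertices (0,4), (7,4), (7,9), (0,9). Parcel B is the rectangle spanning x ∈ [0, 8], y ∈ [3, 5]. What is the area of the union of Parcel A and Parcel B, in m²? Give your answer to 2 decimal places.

By inclusion–exclusion:
Individual areas: |Parcel A| = 35, |Parcel B| = 16.
|Parcel A∩Parcel B|: x∈[0,7], y∈[4,5] → 7·1 = 7.
|Parcel A ∪ Parcel B| = 51 − 7 = 44.00.

44.00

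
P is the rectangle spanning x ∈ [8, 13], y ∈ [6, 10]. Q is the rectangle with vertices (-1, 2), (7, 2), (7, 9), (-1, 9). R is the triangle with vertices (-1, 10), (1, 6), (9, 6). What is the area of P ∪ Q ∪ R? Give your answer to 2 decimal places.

77.60

By inclusion–exclusion:
Individual areas: |P| = 20, |Q| = 56, |R| = 16.
|P∩Q| = 0 (no overlap).
|P∩R| = 0.2.
|Q∩R| = 14.2.
|P∩Q∩R| = 0.
|P ∪ Q ∪ R| = 92 − 14.4 + 0 = 77.60.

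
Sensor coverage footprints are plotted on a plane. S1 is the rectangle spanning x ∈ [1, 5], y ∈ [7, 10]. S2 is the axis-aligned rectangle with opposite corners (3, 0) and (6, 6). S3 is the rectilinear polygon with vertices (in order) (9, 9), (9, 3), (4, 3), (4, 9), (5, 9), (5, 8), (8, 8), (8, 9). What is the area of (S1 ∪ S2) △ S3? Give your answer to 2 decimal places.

|S1 ∪ S2| = 30.
|(S1 ∪ S2) ∩ S3| = 8.
|(S1 ∪ S2) △ S3| = 30 + 27 − 16 = 41.00.

41.00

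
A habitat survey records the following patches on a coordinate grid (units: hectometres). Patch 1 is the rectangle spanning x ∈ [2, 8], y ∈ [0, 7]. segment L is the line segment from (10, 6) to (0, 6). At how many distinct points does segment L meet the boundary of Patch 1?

2

The segment meets the boundary at (2,6), (8,6).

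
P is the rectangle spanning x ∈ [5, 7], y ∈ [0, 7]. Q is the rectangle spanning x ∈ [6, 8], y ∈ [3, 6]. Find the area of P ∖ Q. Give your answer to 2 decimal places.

|P∩Q|: x∈[6,7], y∈[3,6] → 1·3 = 3.
|P| = 14.
|P ∖ Q| = |P| − |P∩Q| = 14 − 3 = 11.00.

11.00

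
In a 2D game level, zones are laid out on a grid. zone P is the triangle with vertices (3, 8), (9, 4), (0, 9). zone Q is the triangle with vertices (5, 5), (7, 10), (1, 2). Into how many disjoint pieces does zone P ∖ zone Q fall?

zone P ∖ zone Q splits into 2 disjoint pieces (area 1.8954, area 0.6947).

2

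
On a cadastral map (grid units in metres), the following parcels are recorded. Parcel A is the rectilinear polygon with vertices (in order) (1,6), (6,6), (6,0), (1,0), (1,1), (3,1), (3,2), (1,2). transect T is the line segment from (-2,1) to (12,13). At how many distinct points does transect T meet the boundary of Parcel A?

The segment meets the boundary at (3.833,6), (1,3.571).

2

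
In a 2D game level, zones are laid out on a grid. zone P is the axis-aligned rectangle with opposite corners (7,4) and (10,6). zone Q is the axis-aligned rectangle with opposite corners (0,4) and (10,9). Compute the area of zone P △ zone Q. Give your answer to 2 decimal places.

|zone P∩zone Q|: x∈[7,10], y∈[4,6] → 3·2 = 6.
|zone P △ zone Q| = |zone P| + |zone Q| − 2·|zone P∩zone Q| = 6 + 50 − 12 = 44.00.

44.00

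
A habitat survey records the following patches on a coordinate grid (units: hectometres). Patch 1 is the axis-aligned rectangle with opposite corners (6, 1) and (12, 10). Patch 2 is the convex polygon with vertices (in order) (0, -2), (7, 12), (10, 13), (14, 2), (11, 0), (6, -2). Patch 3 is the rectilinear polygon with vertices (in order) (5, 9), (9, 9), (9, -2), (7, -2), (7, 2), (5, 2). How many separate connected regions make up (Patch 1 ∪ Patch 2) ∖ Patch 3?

2

(Patch 1 ∪ Patch 2) ∖ Patch 3 splits into 2 disjoint pieces (area 50.6864, area 32.8).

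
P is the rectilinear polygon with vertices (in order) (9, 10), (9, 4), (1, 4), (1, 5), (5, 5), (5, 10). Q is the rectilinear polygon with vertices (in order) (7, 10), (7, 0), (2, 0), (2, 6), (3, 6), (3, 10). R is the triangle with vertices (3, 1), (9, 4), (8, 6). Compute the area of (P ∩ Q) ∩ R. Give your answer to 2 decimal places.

0.50

The region (P ∩ Q) ∩ R is the polygon with vertices (7,4), (6,4), (7,5).
By the shoelace formula its area is 0.50.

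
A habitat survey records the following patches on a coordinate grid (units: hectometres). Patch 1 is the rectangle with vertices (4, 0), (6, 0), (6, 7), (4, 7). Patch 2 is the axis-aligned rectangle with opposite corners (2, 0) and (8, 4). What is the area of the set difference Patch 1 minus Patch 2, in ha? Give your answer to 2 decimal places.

|Patch 1∩Patch 2|: x∈[4,6], y∈[0,4] → 2·4 = 8.
|Patch 1| = 14.
|Patch 1 ∖ Patch 2| = |Patch 1| − |Patch 1∩Patch 2| = 14 − 8 = 6.00.

6.00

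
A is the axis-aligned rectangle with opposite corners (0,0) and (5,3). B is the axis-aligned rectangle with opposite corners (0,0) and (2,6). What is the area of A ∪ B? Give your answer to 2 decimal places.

By inclusion–exclusion:
Individual areas: |A| = 15, |B| = 12.
|A∩B|: x∈[0,2], y∈[0,3] → 2·3 = 6.
|A ∪ B| = 27 − 6 = 21.00.

21.00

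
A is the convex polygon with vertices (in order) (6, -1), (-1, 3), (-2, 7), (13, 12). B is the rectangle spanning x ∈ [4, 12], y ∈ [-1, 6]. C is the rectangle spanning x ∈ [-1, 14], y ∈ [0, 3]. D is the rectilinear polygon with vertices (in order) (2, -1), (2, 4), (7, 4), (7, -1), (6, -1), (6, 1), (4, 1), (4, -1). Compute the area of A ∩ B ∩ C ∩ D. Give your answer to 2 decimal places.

6.80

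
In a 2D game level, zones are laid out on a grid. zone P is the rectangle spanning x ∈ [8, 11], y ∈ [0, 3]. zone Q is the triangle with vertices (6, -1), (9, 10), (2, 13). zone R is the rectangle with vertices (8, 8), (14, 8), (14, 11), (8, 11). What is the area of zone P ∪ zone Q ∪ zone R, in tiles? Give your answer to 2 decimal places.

By inclusion–exclusion:
Individual areas: |zone P| = 9, |zone Q| = 43, |zone R| = 18.
|zone P∩zone Q| = 0.
|zone P∩zone R| = 0 (no overlap).
|zone Q∩zone R| = 1.6688.
|zone P∩zone Q∩zone R| = 0.
|zone P ∪ zone Q ∪ zone R| = 70 − 1.6688 + 0 = 68.33.

68.33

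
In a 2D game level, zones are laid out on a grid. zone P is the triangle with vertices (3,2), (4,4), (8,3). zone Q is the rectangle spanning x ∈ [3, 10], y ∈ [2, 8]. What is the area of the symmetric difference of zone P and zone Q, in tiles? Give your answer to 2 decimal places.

37.50

|zone P| = 4.5, |zone Q| = 42, |zone P∩zone Q| = 4.5.
|zone P △ zone Q| = |zone P| + |zone Q| − 2·|zone P∩zone Q| = 4.5 + 42 − 9 = 37.50.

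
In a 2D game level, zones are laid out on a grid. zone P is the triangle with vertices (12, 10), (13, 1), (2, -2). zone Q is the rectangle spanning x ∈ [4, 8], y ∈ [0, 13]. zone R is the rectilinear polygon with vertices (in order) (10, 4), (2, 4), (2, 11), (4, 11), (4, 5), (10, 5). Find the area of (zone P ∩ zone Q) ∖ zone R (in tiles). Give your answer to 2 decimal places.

|zone P ∩ zone Q| = 11.2.
|(zone P ∩ zone Q) ∩ zone R| = 0.5833.
|(zone P ∩ zone Q) ∖ zone R| = 11.2 − 0.5833 = 10.62.

10.62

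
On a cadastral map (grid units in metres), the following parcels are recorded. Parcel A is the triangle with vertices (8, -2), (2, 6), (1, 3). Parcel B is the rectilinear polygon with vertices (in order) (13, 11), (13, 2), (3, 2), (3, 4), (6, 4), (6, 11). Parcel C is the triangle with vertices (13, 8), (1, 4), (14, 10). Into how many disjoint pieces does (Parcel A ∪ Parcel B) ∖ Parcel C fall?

3

(Parcel A ∪ Parcel B) ∖ Parcel C splits into 3 disjoint pieces (area 48.9792, area 1.1255, area 21.5385).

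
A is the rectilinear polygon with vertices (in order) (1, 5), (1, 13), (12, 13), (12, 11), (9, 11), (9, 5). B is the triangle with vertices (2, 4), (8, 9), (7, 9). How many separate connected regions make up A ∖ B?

1

A ∖ B is a single connected region.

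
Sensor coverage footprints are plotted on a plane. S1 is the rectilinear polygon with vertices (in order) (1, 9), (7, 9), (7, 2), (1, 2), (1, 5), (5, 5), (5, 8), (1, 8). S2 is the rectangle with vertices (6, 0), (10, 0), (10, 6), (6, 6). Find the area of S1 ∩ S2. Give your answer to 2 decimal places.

The intersection is the polygon with vertices (7,2), (6,2), (6,6), (7,6).
By the shoelace formula its area is 4.00.

4.00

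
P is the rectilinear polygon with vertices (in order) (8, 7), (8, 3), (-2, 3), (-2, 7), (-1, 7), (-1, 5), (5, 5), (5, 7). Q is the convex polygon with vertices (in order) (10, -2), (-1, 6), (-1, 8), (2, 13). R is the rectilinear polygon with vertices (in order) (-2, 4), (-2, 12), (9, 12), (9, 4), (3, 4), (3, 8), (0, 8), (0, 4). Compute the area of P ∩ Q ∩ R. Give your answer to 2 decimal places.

5.00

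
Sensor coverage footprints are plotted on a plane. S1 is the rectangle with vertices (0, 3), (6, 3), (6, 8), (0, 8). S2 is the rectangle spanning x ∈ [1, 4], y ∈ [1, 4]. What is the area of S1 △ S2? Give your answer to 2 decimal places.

|S1∩S2|: x∈[1,4], y∈[3,4] → 3·1 = 3.
|S1 △ S2| = |S1| + |S2| − 2·|S1∩S2| = 30 + 9 − 6 = 33.00.

33.00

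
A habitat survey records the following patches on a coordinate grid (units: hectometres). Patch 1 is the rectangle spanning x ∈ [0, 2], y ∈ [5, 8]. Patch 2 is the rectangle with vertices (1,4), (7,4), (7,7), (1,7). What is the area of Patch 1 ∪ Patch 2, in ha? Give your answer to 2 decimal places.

22.00

By inclusion–exclusion:
Individual areas: |Patch 1| = 6, |Patch 2| = 18.
|Patch 1∩Patch 2|: x∈[1,2], y∈[5,7] → 1·2 = 2.
|Patch 1 ∪ Patch 2| = 24 − 2 = 22.00.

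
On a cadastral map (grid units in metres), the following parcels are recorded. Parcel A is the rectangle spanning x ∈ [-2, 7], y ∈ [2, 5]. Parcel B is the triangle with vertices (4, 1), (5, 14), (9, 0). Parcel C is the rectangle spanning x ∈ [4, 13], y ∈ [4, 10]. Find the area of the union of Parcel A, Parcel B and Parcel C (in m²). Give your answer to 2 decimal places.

By inclusion–exclusion:
Individual areas: |Parcel A| = 27, |Parcel B| = 33, |Parcel C| = 54.
|Parcel A∩Parcel B| = 8.4231.
|Parcel A∩Parcel C|: x∈[4,7], y∈[4,5] → 3·1 = 3.
|Parcel B∩Parcel C| = 15.2308.
|Parcel A∩Parcel B∩Parcel C| = 2.7308.
|Parcel A ∪ Parcel B ∪ Parcel C| = 114 − 26.6538 + 2.7308 = 90.08.

90.08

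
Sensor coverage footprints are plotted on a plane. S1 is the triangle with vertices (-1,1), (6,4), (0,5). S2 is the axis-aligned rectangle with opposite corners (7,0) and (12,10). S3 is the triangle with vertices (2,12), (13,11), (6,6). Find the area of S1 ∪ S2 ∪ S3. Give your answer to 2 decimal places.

85.94

By inclusion–exclusion:
Individual areas: |S1| = 12.5, |S2| = 50, |S3| = 31.
|S1∩S2| = 0.
|S1∩S3| = 0.
|S2∩S3| = 7.5571.
|S1∩S2∩S3| = 0.
|S1 ∪ S2 ∪ S3| = 93.5 − 7.5571 + 0 = 85.94.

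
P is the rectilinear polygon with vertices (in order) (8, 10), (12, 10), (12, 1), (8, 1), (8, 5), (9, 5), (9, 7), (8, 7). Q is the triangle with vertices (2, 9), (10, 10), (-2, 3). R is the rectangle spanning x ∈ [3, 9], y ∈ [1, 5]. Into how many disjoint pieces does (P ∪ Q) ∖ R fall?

(P ∪ Q) ∖ R is a single connected region.

1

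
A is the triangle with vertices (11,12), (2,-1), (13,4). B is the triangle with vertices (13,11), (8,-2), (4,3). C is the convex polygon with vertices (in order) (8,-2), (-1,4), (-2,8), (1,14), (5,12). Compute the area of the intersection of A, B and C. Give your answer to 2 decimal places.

The intersection is the polygon with vertices (6.46,5.187), (7.272,1.396), (5.813,0.733), (4.412,2.485), (6,4.778).
By the shoelace formula its area is 6.92.

6.92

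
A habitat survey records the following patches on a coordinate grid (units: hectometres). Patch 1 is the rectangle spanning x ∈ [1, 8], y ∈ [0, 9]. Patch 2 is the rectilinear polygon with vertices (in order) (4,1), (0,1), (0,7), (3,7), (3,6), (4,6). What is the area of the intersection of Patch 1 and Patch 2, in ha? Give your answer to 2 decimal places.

The intersection is the polygon with vertices (1,7), (3,7), (3,6), (4,6), (4,1), (1,1).
By the shoelace formula its area is 17.00.

17.00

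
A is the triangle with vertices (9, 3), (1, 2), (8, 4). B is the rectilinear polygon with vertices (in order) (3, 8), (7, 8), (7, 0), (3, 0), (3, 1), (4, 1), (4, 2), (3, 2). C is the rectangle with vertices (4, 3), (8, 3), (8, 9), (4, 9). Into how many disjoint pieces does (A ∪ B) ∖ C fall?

(A ∪ B) ∖ C is a single connected region.

1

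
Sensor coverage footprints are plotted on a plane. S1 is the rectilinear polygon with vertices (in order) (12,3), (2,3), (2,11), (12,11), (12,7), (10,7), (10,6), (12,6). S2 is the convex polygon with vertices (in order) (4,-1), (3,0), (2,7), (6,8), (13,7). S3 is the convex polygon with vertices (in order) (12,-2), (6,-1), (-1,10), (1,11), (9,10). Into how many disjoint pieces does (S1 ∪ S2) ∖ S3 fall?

2

(S1 ∪ S2) ∖ S3 splits into 2 disjoint pieces (area 7.5788, area 22.3214).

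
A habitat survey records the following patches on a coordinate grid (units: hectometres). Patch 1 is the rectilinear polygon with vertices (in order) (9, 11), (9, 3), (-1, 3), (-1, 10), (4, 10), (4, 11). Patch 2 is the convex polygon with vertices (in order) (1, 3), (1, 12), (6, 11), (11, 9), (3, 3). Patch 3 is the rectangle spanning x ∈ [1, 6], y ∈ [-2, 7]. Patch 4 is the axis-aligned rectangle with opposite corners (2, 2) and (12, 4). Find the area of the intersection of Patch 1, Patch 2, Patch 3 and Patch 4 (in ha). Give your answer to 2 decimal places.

The intersection is the polygon with vertices (2,3), (2,4), (4.333,4), (3,3).
By the shoelace formula its area is 1.67.

1.67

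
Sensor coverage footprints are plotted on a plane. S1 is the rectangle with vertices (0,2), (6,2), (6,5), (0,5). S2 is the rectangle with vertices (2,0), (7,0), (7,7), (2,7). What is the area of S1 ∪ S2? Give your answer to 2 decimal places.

41.00

By inclusion–exclusion:
Individual areas: |S1| = 18, |S2| = 35.
|S1∩S2|: x∈[2,6], y∈[2,5] → 4·3 = 12.
|S1 ∪ S2| = 53 − 12 = 41.00.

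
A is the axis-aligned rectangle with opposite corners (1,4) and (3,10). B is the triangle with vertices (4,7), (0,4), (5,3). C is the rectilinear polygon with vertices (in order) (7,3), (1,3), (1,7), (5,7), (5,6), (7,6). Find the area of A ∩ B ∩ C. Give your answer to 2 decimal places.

The intersection is the polygon with vertices (1,4), (1,4.75), (3,6.25), (3,4).
By the shoelace formula its area is 3.00.

3.00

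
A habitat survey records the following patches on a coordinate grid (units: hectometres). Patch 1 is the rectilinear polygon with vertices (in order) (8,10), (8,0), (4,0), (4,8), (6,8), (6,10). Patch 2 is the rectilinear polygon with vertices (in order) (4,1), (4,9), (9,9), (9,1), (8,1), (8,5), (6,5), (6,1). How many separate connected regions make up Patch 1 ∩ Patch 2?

1

Patch 1 ∩ Patch 2 is a single connected region.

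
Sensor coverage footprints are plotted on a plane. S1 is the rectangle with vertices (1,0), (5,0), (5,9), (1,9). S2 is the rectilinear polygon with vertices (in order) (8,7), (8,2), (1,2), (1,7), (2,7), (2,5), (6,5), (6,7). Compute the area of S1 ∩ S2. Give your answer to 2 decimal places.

The intersection is the polygon with vertices (5,2), (1,2), (1,7), (2,7), (2,5), (5,5).
By the shoelace formula its area is 14.00.

14.00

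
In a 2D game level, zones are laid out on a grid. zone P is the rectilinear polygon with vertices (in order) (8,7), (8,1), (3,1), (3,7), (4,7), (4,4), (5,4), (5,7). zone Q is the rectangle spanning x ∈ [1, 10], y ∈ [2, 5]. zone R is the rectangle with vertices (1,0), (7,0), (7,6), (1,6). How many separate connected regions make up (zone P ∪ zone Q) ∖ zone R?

2

(zone P ∪ zone Q) ∖ zone R splits into 2 disjoint pieces (area 14, area 1).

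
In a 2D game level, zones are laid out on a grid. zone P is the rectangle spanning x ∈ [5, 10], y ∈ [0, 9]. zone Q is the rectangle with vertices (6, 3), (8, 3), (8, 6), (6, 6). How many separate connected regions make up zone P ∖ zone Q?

1

zone P ∖ zone Q is a single connected region.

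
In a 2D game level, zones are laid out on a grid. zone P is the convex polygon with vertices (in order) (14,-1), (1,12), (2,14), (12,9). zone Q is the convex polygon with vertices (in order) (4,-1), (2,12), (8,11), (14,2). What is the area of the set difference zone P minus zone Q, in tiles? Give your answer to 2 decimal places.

|zone P| = 64.5, |zone P∩zone Q| = 44.0109.
|zone P ∖ zone Q| = |zone P| − |zone P∩zone Q| = 64.5 − 44.0109 = 20.49.

20.49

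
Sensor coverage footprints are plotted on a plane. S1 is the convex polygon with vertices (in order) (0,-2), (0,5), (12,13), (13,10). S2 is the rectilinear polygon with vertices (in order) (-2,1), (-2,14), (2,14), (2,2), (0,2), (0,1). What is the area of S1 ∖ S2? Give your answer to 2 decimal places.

60.17

|S1| = 67.5, |S1∩S2| = 7.3333.
|S1 ∖ S2| = |S1| − |S1∩S2| = 67.5 − 7.3333 = 60.17.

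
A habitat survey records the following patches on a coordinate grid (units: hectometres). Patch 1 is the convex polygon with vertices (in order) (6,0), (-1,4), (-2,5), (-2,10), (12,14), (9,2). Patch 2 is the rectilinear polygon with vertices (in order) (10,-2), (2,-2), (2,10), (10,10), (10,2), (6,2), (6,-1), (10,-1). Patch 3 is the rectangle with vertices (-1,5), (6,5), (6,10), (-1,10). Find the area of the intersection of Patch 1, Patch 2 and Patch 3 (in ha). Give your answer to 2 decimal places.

The intersection is the polygon with vertices (2,10), (6,10), (6,5), (2,5).
By the shoelace formula its area is 20.00.

20.00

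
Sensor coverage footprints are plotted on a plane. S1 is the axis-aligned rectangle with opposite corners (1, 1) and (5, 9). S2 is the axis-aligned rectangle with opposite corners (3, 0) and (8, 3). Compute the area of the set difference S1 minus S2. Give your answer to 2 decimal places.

28.00

|S1∩S2|: x∈[3,5], y∈[1,3] → 2·2 = 4.
|S1| = 32.
|S1 ∖ S2| = |S1| − |S1∩S2| = 32 − 4 = 28.00.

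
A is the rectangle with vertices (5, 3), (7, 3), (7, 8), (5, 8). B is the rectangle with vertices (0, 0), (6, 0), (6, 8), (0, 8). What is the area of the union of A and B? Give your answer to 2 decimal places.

53.00

By inclusion–exclusion:
Individual areas: |A| = 10, |B| = 48.
|A∩B|: x∈[5,6], y∈[3,8] → 1·5 = 5.
|A ∪ B| = 58 − 5 = 53.00.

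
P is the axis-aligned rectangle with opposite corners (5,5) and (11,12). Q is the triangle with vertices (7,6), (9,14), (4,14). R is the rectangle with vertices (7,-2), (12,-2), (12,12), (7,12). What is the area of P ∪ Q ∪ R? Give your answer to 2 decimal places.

By inclusion–exclusion:
Individual areas: |P| = 42, |Q| = 20, |R| = 70.
|P∩Q| = 11.1667.
|P∩R|: x∈[7,11], y∈[5,12] → 4·7 = 28.
|Q∩R| = 4.5.
|P∩Q∩R| = 4.5.
|P ∪ Q ∪ R| = 132 − 43.6667 + 4.5 = 92.83.

92.83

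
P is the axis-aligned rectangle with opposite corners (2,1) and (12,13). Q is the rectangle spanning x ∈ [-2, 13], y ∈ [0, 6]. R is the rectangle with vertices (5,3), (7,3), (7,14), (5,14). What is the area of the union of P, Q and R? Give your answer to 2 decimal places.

By inclusion–exclusion:
Individual areas: |P| = 120, |Q| = 90, |R| = 22.
|P∩Q|: x∈[2,12], y∈[1,6] → 10·5 = 50.
|P∩R|: x∈[5,7], y∈[3,13] → 2·10 = 20.
|Q∩R|: x∈[5,7], y∈[3,6] → 2·3 = 6.
|P∩Q∩R| = 6.
|P ∪ Q ∪ R| = 232 − 76 + 6 = 162.00.

162.00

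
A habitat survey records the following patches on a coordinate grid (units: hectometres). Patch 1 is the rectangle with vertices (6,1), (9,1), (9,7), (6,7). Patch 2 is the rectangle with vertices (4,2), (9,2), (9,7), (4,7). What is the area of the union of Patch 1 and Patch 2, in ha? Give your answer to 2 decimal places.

By inclusion–exclusion:
Individual areas: |Patch 1| = 18, |Patch 2| = 25.
|Patch 1∩Patch 2|: x∈[6,9], y∈[2,7] → 3·5 = 15.
|Patch 1 ∪ Patch 2| = 43 − 15 = 28.00.

28.00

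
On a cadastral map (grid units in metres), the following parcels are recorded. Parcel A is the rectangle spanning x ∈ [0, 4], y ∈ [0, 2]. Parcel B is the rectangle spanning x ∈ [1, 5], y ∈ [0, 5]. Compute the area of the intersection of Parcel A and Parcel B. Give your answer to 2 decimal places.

6.00

|Parcel A∩Parcel B|: x∈[1,4], y∈[0,2] → 3·2 = 6.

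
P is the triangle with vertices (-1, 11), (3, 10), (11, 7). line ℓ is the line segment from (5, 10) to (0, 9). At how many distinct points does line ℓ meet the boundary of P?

2

The segment meets the boundary at (3.125,9.625), (3.696,9.739).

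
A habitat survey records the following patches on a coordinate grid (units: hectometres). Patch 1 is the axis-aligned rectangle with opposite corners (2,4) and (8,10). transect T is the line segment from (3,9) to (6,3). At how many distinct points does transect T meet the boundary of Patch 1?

The segment meets the boundary at (5.5,4).

1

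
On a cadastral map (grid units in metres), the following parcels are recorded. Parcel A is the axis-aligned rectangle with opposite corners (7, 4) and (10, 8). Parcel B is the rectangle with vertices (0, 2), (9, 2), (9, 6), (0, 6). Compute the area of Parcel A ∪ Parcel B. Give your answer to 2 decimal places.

By inclusion–exclusion:
Individual areas: |Parcel A| = 12, |Parcel B| = 36.
|Parcel A∩Parcel B|: x∈[7,9], y∈[4,6] → 2·2 = 4.
|Parcel A ∪ Parcel B| = 48 − 4 = 44.00.

44.00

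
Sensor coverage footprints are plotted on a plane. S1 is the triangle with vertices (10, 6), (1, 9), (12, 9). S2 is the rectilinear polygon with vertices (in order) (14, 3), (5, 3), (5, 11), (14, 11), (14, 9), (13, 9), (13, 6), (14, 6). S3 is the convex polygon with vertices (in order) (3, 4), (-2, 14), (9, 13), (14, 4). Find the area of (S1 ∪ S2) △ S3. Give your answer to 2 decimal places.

69.56

|S1 ∪ S2| = 71.6667.
|(S1 ∪ S2) ∩ S3| = 52.0556.
|(S1 ∪ S2) △ S3| = 71.6667 + 102 − 104.1111 = 69.56.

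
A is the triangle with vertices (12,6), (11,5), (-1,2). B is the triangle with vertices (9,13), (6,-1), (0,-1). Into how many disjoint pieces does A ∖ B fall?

A ∖ B splits into 2 disjoint pieces (area 2.594, area 0.3675).

2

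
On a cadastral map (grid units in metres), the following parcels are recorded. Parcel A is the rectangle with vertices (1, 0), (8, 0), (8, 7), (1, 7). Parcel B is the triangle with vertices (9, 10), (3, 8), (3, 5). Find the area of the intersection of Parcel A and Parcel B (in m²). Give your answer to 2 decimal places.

2.40

The intersection is the polygon with vertices (5.4,7), (3,5), (3,7).
By the shoelace formula its area is 2.40.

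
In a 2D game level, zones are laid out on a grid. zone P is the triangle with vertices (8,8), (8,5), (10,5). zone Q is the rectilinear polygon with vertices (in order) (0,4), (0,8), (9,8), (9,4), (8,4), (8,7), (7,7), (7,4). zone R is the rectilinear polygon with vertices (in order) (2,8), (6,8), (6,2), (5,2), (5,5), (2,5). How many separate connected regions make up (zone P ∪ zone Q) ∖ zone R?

(zone P ∪ zone Q) ∖ zone R splits into 2 disjoint pieces (area 9.75, area 11).

2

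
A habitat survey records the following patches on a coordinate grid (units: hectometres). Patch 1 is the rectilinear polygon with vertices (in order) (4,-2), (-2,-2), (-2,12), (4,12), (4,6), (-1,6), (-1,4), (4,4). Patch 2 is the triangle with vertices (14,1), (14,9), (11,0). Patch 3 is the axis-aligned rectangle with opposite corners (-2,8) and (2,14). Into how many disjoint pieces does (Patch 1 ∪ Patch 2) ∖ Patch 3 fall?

2

(Patch 1 ∪ Patch 2) ∖ Patch 3 splits into 2 disjoint pieces (area 58, area 12).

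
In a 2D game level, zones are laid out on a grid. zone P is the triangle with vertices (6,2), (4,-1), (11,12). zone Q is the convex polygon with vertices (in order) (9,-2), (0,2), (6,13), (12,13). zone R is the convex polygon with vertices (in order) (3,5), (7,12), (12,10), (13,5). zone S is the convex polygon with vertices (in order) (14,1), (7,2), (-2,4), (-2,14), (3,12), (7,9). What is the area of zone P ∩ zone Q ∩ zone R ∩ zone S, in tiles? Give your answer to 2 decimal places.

0.51

The intersection is the polygon with vertices (7.5,5), (7.231,5), (8.476,7.313), (8.591,7.182).
By the shoelace formula its area is 0.51.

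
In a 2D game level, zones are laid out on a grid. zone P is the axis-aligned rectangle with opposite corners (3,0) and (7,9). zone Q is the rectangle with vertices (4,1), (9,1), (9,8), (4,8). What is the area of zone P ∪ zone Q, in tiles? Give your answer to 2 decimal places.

By inclusion–exclusion:
Individual areas: |zone P| = 36, |zone Q| = 35.
|zone P∩zone Q|: x∈[4,7], y∈[1,8] → 3·7 = 21.
|zone P ∪ zone Q| = 71 − 21 = 50.00.

50.00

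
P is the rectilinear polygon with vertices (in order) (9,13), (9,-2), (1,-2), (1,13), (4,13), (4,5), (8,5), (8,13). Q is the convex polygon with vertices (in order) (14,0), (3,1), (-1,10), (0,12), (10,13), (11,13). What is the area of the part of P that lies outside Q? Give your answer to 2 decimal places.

|P| = 88, |P∩Q| = 58.7364.
|P ∖ Q| = |P| − |P∩Q| = 88 − 58.7364 = 29.26.

29.26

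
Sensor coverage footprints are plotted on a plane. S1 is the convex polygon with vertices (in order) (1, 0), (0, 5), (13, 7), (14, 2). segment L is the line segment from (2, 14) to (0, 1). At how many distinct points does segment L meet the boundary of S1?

The segment meets the boundary at (0.348,3.261), (0.63,5.097).

2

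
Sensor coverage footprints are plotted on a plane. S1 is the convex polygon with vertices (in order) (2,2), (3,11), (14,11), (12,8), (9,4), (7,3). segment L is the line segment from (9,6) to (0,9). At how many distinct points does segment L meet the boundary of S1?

The segment meets the boundary at (2.679,8.107).

1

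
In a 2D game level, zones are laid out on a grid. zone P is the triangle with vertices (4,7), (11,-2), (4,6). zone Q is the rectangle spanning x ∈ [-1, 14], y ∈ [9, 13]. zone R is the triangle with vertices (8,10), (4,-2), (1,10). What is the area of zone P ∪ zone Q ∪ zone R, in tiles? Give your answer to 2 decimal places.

97.07

By inclusion–exclusion:
Individual areas: |zone P| = 3.5, |zone Q| = 60, |zone R| = 42.
|zone P∩zone Q| = 0.
|zone P∩zone R| = 1.7259.
|zone Q∩zone R| = 6.7083.
|zone P∩zone Q∩zone R| = 0.
|zone P ∪ zone Q ∪ zone R| = 105.5 − 8.4342 + 0 = 97.07.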